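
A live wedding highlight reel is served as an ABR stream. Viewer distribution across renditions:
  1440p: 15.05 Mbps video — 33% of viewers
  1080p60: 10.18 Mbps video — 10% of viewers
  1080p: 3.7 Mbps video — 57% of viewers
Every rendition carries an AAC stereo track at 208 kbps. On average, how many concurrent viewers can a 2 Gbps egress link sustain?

Audio: 208 kbps = 0.208 Mbps.
Average per-viewer bitrate: 0.33×15.258 + 0.10×10.388 + 0.57×3.908 = 8.302 Mbps.
2 Gbps = 2,000 Mbps; 2,000 / 8.302 = 240.92 → 240.

240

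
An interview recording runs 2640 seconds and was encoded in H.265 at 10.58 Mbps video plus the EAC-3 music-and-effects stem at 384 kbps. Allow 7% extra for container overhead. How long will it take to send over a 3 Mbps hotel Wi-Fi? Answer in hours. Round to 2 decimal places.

Audio: 384 kbps = 0.384 Mbps.
Total bitrate: 10.964 Mbps.
File: 10.964 Mbps × 2640 s = 28945.0 Mb.
With 7% container overhead: ×1.07. → 30971.1 Mb.
At 3 Mbps: 30971.1 / 3 = 10323.7 s ≈ 2.87 hours.

2.87 hours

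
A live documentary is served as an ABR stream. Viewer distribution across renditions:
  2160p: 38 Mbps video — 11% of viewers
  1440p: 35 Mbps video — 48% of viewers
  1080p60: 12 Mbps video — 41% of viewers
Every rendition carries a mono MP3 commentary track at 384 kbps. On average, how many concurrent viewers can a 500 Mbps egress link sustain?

19

Audio: 384 kbps = 0.384 Mbps.
Average per-viewer bitrate: 0.11×38.384 + 0.48×35.384 + 0.41×12.384 = 26.284 Mbps.
500 Mbps = 500.0 Mbps; 500.0 / 26.284 = 19.02 → 19.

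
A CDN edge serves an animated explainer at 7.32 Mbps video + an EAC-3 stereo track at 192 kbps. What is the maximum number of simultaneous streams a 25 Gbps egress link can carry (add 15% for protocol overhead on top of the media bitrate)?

2893

Audio: 192 kbps = 0.192 Mbps.
Per-viewer media rate: 7.512 Mbps.
On the wire with 15% overhead: 8.639 Mbps.
25 Gbps = 25,000 Mbps; 25,000 / 8.639 = 2893.92 → 2893 viewers.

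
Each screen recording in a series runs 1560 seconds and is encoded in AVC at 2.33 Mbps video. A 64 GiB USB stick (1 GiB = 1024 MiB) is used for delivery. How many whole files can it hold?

Per item: 2.330 Mbps × 1560 s = 3,635 Mb = 454.4 MB.
Capacity: 64 GiB = 549,756 Mb; 151.25 items → 151 complete.

151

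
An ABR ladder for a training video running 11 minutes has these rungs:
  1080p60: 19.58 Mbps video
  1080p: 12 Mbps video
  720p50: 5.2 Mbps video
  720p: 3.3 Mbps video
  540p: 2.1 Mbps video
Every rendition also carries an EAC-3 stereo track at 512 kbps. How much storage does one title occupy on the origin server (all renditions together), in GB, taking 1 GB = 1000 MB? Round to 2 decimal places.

11 min = 660 s
Audio: 512 kbps = 0.512 Mbps.
Sum of rendition bitrates: (19.58+0.512) + (12+0.512) + (5.2+0.512) + (3.3+0.512) + (2.1+0.512) = 44.740 Mbps.
× 660 s = 29,528 Mb = 3,691 MB = 3.691 GB.

3.69 GB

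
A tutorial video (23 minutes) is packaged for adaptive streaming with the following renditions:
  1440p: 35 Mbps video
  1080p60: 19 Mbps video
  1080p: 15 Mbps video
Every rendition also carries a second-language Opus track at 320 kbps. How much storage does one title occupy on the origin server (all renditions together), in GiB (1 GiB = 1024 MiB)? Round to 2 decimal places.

23 min = 1380 s
Audio: 320 kbps = 0.320 Mbps.
Sum of rendition bitrates: (35+0.320) + (19+0.320) + (15+0.320) = 69.960 Mbps.
× 1380 s = 96,545 Mb = 12,068 MB = 11.24 GiB.

11.24 GiB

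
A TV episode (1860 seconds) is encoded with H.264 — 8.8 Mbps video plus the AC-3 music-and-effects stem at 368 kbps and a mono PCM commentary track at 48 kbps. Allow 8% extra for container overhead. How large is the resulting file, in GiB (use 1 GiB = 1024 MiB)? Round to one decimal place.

Audio total: 368 + 48 = 416 kbps = 0.416 Mbps.
Total bitrate: 8.8 + 0.416 = 9.216 Mbps.
Stream data: 9.216 Mbps × 1860 s = 17141.8 Mb.
With 8% container overhead: ×1.08.
18,513 Mb = 2,314,137,600 bytes ÷ 1,073,741,824 = 2.155 GiB.

2.2 GiB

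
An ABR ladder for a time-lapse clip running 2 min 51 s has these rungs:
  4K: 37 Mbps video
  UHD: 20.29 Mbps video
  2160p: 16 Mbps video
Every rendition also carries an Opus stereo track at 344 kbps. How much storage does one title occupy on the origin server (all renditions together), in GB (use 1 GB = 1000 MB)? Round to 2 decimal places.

1.59 GB

2 min 51 s = 171 s
Audio: 344 kbps = 0.344 Mbps.
Sum of rendition bitrates: (37+0.344) + (20.29+0.344) + (16+0.344) = 74.322 Mbps.
× 171 s = 12,709 Mb = 1,589 MB = 1.589 GB.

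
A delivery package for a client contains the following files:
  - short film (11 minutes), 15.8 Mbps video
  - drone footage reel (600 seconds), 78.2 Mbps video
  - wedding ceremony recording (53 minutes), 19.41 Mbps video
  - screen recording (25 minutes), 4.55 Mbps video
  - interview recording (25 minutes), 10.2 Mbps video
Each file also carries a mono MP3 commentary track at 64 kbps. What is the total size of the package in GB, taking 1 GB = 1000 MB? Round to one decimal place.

Audio: 64 kbps = 0.064 Mbps.
short film: 15.864 Mbps × 660 s = 10470.2 Mb
drone footage reel: 78.264 Mbps × 600 s = 46958.4 Mb
wedding ceremony recording: 19.474 Mbps × 3180 s = 61927.3 Mb
screen recording: 4.614 Mbps × 1500 s = 6921.0 Mb
interview recording: 10.264 Mbps × 1500 s = 15396.0 Mb
Total: 141673.0 Mb = 17709.1 MB.
= 17.71 GB.

17.7 GB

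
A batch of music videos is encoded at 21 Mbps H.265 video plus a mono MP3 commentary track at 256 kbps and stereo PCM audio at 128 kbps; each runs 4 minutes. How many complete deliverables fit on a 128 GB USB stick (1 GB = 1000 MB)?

4 min = 240 s
Audio total: 256 + 128 = 384 kbps = 0.384 Mbps.
Total bitrate: 21.384 Mbps.
Per item: 21.384 Mbps × 240 s = 5,132 Mb = 641.5 MB.
Capacity: 128 GB = 1,024,000 Mb; 199.53 items → 199 complete.

199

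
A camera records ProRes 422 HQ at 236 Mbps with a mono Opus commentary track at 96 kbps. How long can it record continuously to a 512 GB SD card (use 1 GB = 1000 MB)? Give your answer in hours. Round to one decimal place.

Audio: 96 kbps = 0.096 Mbps.
Total bitrate: 236 + 0.096 = 236.096 Mbps.
Capacity: 512 GB = 4,096,000 Mb.
Recording time: 4,096,000 / 236.096 = 17,349 s ≈ 4.82 hours.

4.8 hours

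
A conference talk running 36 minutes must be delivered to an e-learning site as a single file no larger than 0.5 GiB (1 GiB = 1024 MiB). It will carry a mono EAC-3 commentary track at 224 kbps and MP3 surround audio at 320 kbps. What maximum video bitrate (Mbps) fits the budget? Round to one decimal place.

Budget: 0.5 GiB = 4295.0 Mb.
36 min = 2160 s
Total bitrate budget: 4295.0 Mb / 2160 s = 1.988 Mbps.
Audio total: 224 + 320 = 544 kbps = 0.544 Mbps.
Video: 1.988 − 0.544 = 1.444 Mbps.

1.4 Mbps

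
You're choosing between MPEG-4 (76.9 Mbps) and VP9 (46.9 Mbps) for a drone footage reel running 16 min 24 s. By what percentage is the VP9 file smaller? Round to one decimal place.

39.0%

16 min 24 s = 984 s
MPEG-4: 76.900 Mbps × 984 s = 75669.6 Mb = 9.459 GB.
VP9: 46.900 Mbps × 984 s = 46149.6 Mb = 5.769 GB.
Reduction: (1 − 5.769/9.459) × 100 = 39.01%.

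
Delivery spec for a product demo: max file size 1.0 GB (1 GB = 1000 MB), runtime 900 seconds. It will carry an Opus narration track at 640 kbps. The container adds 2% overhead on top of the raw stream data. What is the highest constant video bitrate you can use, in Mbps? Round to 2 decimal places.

Budget: 1.0 GB = 8000.0 Mb.
Stream payload after overhead: 8000.0 / 1.02 = 7843.1 Mb.
Total bitrate budget: 7843.1 Mb / 900 s = 8.715 Mbps.
Audio: 640 kbps = 0.640 Mbps.
Video: 8.715 − 0.640 = 8.075 Mbps.

8.07 Mbps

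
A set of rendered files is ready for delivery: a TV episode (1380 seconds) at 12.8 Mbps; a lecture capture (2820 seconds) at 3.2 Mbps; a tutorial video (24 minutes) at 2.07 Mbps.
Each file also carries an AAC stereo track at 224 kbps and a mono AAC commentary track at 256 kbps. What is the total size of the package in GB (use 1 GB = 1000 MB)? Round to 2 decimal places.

Audio total: 224 + 256 = 480 kbps = 0.480 Mbps.
TV episode: 13.280 Mbps × 1380 s = 18326.4 Mb
lecture capture: 3.680 Mbps × 2820 s = 10377.6 Mb
tutorial video: 2.550 Mbps × 1440 s = 3672.0 Mb
Total: 32376.0 Mb = 4047.0 MB.
= 4.047 GB.

4.05 GB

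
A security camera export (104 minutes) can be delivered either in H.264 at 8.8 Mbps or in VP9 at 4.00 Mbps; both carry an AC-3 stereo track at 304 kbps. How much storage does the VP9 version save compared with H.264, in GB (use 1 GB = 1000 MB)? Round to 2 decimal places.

104 min = 6240 s
Audio: 304 kbps = 0.304 Mbps.
H.264: 9.104 Mbps × 6240 s = 56809.0 Mb = 7.101 GB.
VP9: 4.304 Mbps × 6240 s = 26857.0 Mb = 3.357 GB.
Saving: 7.101 − 3.357 = 3.744 GB.

3.74 GB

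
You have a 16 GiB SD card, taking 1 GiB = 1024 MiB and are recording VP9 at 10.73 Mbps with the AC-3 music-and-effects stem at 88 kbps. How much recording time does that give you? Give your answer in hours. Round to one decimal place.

3.5 hours

Audio: 88 kbps = 0.088 Mbps.
Total bitrate: 10.73 + 0.088 = 10.818 Mbps.
Capacity: 16 GiB = 137,439 Mb.
Recording time: 137,439 / 10.818 = 12,705 s ≈ 3.53 hours.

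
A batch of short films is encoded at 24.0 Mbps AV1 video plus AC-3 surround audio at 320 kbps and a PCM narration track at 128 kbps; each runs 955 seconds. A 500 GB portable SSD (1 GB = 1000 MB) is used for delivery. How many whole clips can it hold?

Audio total: 320 + 128 = 448 kbps = 0.448 Mbps.
Total bitrate: 24.448 Mbps.
Per item: 24.448 Mbps × 955 s = 23,348 Mb = 2,918 MB.
Capacity: 500 GB = 4,000,000 Mb; 171.32 items → 171 complete.

171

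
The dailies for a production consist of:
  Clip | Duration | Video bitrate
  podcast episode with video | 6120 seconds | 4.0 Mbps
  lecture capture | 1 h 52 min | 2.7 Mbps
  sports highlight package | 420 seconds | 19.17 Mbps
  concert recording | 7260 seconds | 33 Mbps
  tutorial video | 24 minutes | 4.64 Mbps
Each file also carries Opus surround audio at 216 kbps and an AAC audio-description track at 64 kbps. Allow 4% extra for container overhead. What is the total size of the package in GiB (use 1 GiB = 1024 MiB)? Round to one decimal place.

Audio total: 216 + 64 = 280 kbps = 0.280 Mbps.
podcast episode with video: 4.280 Mbps × 6120 s × 1.04 = 27241.3 Mb
lecture capture: 2.980 Mbps × 6720 s × 1.04 = 20826.6 Mb
sports highlight package: 19.450 Mbps × 420 s × 1.04 = 8495.8 Mb
concert recording: 33.280 Mbps × 7260 s × 1.04 = 251277.3 Mb
tutorial video: 4.920 Mbps × 1440 s × 1.04 = 7368.2 Mb
Total: 315209.2 Mb = 39401.2 MB.
= 36.70 GiB.

36.7 GiB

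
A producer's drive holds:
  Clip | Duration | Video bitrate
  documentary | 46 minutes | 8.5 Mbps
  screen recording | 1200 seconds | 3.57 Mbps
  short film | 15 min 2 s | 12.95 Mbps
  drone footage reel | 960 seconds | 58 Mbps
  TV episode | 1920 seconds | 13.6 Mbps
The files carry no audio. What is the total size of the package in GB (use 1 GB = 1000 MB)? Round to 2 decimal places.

15.15 GB

documentary: 8.500 Mbps × 2760 s = 23460.0 Mb
screen recording: 3.570 Mbps × 1200 s = 4284.0 Mb
short film: 12.950 Mbps × 902 s = 11680.9 Mb
drone footage reel: 58.000 Mbps × 960 s = 55680.0 Mb
TV episode: 13.600 Mbps × 1920 s = 26112.0 Mb
Total: 121216.9 Mb = 15152.1 MB.
= 15.15 GB.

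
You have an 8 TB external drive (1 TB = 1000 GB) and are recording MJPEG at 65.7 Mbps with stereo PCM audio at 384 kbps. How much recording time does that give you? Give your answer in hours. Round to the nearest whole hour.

269 hours

Audio: 384 kbps = 0.384 Mbps.
Total bitrate: 65.7 + 0.384 = 66.084 Mbps.
Capacity: 8 TB = 64,000,000 Mb.
Recording time: 64,000,000 / 66.084 = 968,464 s ≈ 269 hours.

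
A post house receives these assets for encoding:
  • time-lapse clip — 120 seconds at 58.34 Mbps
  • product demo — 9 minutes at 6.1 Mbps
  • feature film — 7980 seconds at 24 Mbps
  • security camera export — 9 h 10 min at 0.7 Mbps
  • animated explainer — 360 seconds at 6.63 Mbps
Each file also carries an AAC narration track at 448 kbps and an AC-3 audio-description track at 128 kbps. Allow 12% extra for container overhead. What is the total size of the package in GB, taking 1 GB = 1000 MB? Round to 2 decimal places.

35.21 GB

Audio total: 448 + 128 = 576 kbps = 0.576 Mbps.
time-lapse clip: 58.916 Mbps × 120 s × 1.12 = 7918.3 Mb
product demo: 6.676 Mbps × 540 s × 1.12 = 4037.6 Mb
feature film: 24.576 Mbps × 7980 s × 1.12 = 219650.5 Mb
security camera export: 1.276 Mbps × 33000 s × 1.12 = 47161.0 Mb
animated explainer: 7.206 Mbps × 360 s × 1.12 = 2905.5 Mb
Total: 281672.8 Mb = 35209.1 MB.
= 35.21 GB.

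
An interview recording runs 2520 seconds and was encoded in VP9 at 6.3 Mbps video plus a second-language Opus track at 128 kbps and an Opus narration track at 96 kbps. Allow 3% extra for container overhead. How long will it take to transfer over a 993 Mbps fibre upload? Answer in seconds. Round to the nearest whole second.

Audio total: 128 + 96 = 224 kbps = 0.224 Mbps.
Total bitrate: 6.524 Mbps.
File: 6.524 Mbps × 2520 s = 16440.5 Mb.
With 3% container overhead: ×1.03. → 16933.7 Mb.
At 993 Mbps: 16933.7 / 993 = 17.1 s ≈ 17.1 seconds.

17 seconds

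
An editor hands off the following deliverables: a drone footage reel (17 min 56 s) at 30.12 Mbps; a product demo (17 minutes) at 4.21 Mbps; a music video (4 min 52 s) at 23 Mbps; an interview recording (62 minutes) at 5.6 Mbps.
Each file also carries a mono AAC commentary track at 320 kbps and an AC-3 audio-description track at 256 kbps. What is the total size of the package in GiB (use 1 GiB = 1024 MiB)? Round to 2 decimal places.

7.89 GiB

Audio total: 320 + 256 = 576 kbps = 0.576 Mbps.
drone footage reel: 30.696 Mbps × 1076 s = 33028.9 Mb
product demo: 4.786 Mbps × 1020 s = 4881.7 Mb
music video: 23.576 Mbps × 292 s = 6884.2 Mb
interview recording: 6.176 Mbps × 3720 s = 22974.7 Mb
Total: 67769.5 Mb = 8471.2 MB.
= 7.889 GiB.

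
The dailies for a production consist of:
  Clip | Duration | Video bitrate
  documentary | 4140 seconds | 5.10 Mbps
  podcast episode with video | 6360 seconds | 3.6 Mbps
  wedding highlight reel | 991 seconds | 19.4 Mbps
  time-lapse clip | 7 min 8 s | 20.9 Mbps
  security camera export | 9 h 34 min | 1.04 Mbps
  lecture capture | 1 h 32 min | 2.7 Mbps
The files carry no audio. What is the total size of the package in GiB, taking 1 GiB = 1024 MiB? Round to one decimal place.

14.3 GiB

documentary: 5.100 Mbps × 4140 s = 21114.0 Mb
podcast episode with video: 3.600 Mbps × 6360 s = 22896.0 Mb
wedding highlight reel: 19.400 Mbps × 991 s = 19225.4 Mb
time-lapse clip: 20.900 Mbps × 428 s = 8945.2 Mb
security camera export: 1.040 Mbps × 34440 s = 35817.6 Mb
lecture capture: 2.700 Mbps × 5520 s = 14904.0 Mb
Total: 122902.2 Mb = 15362.8 MB.
= 14.31 GiB.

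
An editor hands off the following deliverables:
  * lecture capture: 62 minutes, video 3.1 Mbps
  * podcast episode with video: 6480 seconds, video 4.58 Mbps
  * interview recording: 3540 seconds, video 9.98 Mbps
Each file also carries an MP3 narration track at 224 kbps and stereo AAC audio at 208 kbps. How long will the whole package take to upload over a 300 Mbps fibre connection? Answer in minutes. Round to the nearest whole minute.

5 minutes

Audio total: 224 + 208 = 432 kbps = 0.432 Mbps.
lecture capture: 3.532 Mbps × 3720 s = 13139.0 Mb
podcast episode with video: 5.012 Mbps × 6480 s = 32477.8 Mb
interview recording: 10.412 Mbps × 3540 s = 36858.5 Mb
Total: 82475.3 Mb = 10309.4 MB.
At 300 Mbps: 82475.3 / 300 = 275 s ≈ 4.58 minutes.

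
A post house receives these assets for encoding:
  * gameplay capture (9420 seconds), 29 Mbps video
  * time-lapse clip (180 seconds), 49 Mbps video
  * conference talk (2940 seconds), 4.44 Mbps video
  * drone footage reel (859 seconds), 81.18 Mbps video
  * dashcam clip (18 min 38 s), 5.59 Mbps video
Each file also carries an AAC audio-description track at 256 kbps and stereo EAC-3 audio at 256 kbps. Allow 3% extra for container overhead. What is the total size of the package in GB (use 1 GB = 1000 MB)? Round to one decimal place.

48.7 GB

Audio total: 256 + 256 = 512 kbps = 0.512 Mbps.
gameplay capture: 29.512 Mbps × 9420 s × 1.03 = 286343.1 Mb
time-lapse clip: 49.512 Mbps × 180 s × 1.03 = 9179.5 Mb
conference talk: 4.952 Mbps × 2940 s × 1.03 = 14995.6 Mb
drone footage reel: 81.692 Mbps × 859 s × 1.03 = 72278.6 Mb
dashcam clip: 6.102 Mbps × 1118 s × 1.03 = 7026.7 Mb
Total: 389823.6 Mb = 48728.0 MB.
= 48.73 GB.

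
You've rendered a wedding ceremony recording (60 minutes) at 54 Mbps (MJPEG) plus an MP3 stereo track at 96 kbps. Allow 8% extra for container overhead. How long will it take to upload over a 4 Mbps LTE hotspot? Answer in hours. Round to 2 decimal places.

14.61 hours

60 min = 3600 s
Audio: 96 kbps = 0.096 Mbps.
Total bitrate: 54.096 Mbps.
File: 54.096 Mbps × 3600 s = 194745.6 Mb.
With 8% container overhead: ×1.08. → 210325.2 Mb.
At 4 Mbps: 210325.2 / 4 = 52581.3 s ≈ 14.6 hours.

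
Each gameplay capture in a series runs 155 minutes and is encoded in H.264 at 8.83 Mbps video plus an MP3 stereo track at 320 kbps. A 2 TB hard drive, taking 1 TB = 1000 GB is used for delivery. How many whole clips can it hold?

155 min = 9300 s
Audio: 320 kbps = 0.320 Mbps.
Total bitrate: 9.150 Mbps.
Per item: 9.150 Mbps × 9300 s = 85,095 Mb = 10,637 MB.
Capacity: 2 TB = 16,000,000 Mb; 188.03 items → 188 complete.

188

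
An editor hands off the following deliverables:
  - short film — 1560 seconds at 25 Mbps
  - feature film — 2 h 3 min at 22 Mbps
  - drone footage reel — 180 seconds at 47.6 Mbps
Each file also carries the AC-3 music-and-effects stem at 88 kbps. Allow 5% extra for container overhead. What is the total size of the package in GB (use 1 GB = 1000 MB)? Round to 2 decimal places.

27.66 GB

Audio: 88 kbps = 0.088 Mbps.
short film: 25.088 Mbps × 1560 s × 1.05 = 41094.1 Mb
feature film: 22.088 Mbps × 7380 s × 1.05 = 171159.9 Mb
drone footage reel: 47.688 Mbps × 180 s × 1.05 = 9013.0 Mb
Total: 221267.1 Mb = 27658.4 MB.
= 27.66 GB.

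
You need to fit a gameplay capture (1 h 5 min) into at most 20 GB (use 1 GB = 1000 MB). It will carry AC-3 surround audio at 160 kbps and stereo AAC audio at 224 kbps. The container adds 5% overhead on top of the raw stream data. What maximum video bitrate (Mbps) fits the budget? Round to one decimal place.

Budget: 20 GB = 160000.0 Mb.
Stream payload after overhead: 160000.0 / 1.05 = 152381.0 Mb.
1 h 5 min = 65 min = 3900 s
Total bitrate budget: 152381.0 Mb / 3900 s = 39.072 Mbps.
Audio total: 160 + 224 = 384 kbps = 0.384 Mbps.
Video: 39.072 − 0.384 = 38.688 Mbps.

38.7 Mbps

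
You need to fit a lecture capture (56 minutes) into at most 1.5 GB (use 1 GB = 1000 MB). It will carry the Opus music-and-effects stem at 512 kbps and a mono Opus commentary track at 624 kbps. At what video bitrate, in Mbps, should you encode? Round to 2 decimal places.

Budget: 1.5 GB = 12000.0 Mb.
56 min = 3360 s
Total bitrate budget: 12000.0 Mb / 3360 s = 3.571 Mbps.
Audio total: 512 + 624 = 1136 kbps = 1.136 Mbps.
Video: 3.571 − 1.136 = 2.435 Mbps.

2.44 Mbps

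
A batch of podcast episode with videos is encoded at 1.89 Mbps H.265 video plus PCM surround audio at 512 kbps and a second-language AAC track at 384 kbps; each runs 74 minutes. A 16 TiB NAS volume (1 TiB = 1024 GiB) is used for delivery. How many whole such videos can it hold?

11377

74 min = 4440 s
Audio total: 512 + 384 = 896 kbps = 0.896 Mbps.
Total bitrate: 2.786 Mbps.
Per item: 2.786 Mbps × 4440 s = 12,370 Mb = 1,546 MB.
Capacity: 16 TiB = 140,737,488 Mb; 11377.47 items → 11377 complete.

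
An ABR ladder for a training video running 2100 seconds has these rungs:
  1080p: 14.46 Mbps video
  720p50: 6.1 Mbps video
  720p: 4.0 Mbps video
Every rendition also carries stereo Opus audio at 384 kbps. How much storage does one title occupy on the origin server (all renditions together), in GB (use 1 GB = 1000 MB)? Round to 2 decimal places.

Audio: 384 kbps = 0.384 Mbps.
Sum of rendition bitrates: (14.46+0.384) + (6.1+0.384) + (4.0+0.384) = 25.712 Mbps.
× 2100 s = 53,995 Mb = 6,749 MB = 6.749 GB.

6.75 GB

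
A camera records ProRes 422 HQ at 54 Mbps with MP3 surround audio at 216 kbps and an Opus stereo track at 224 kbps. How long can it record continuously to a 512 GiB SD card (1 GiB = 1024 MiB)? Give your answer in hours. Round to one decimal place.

22.4 hours

Audio total: 216 + 224 = 440 kbps = 0.440 Mbps.
Total bitrate: 54 + 0.440 = 54.440 Mbps.
Capacity: 512 GiB = 4,398,047 Mb.
Recording time: 4,398,047 / 54.440 = 80,787 s ≈ 22.4 hours.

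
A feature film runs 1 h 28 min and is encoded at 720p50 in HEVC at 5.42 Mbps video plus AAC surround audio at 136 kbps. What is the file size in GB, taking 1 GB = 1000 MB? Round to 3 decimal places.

3.667 GB

1 h 28 min = 88 min = 5280 s
Audio: 136 kbps = 0.136 Mbps.
Total bitrate: 5.42 + 0.136 = 5.556 Mbps.
Stream data: 5.556 Mbps × 5280 s = 29335.7 Mb.
29,336 Mb ÷ 8 = 3,667 MB → 3.667 GB.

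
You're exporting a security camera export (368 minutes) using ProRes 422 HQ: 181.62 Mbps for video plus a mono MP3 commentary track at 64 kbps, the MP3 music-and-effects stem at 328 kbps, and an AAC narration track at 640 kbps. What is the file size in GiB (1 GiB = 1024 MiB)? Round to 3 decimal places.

368 min = 22080 s
Audio total: 64 + 328 + 640 = 1032 kbps = 1.032 Mbps.
Total bitrate: 181.62 + 1.032 = 182.652 Mbps.
Stream data: 182.652 Mbps × 22080 s = 4032956.2 Mb.
4,032,956 Mb = 504,119,520,000 bytes ÷ 1,073,741,824 = 469.5 GiB.

469.498 GiB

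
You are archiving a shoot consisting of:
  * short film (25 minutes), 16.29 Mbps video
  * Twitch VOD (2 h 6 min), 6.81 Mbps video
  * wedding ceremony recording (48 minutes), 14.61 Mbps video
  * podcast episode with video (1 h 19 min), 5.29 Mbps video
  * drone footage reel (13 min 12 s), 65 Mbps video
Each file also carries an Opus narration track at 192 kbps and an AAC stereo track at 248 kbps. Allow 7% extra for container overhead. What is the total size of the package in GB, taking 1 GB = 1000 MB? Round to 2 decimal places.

27.05 GB

Audio total: 192 + 248 = 440 kbps = 0.440 Mbps.
short film: 16.730 Mbps × 1500 s × 1.07 = 26851.7 Mb
Twitch VOD: 7.250 Mbps × 7560 s × 1.07 = 58646.7 Mb
wedding ceremony recording: 15.050 Mbps × 2880 s × 1.07 = 46378.1 Mb
podcast episode with video: 5.730 Mbps × 4740 s × 1.07 = 29061.4 Mb
drone footage reel: 65.440 Mbps × 792 s × 1.07 = 55456.5 Mb
Total: 216394.3 Mb = 27049.3 MB.
= 27.05 GB.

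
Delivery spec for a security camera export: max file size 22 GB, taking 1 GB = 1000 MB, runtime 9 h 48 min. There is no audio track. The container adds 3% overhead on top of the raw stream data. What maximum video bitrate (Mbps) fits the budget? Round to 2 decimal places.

Budget: 22 GB = 176000.0 Mb.
Stream payload after overhead: 176000.0 / 1.03 = 170873.8 Mb.
9 h 48 min = 588 min = 35280 s
Total bitrate budget: 170873.8 Mb / 35280 s = 4.843 Mbps.

4.84 Mbps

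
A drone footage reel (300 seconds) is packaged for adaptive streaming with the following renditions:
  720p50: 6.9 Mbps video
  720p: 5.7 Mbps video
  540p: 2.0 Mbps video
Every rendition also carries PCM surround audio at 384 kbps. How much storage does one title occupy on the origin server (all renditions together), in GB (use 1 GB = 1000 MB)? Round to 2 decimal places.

Audio: 384 kbps = 0.384 Mbps.
Sum of rendition bitrates: (6.9+0.384) + (5.7+0.384) + (2.0+0.384) = 15.752 Mbps.
× 300 s = 4,726 Mb = 590.7 MB = 0.5907 GB.

0.59 GB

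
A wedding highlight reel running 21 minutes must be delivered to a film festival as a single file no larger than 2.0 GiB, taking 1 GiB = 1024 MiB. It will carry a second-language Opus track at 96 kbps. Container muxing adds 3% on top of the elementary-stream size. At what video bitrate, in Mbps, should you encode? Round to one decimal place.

Budget: 2.0 GiB = 17179.9 Mb.
Stream payload after overhead: 17179.9 / 1.03 = 16679.5 Mb.
21 min = 1260 s
Total bitrate budget: 16679.5 Mb / 1260 s = 13.238 Mbps.
Audio: 96 kbps = 0.096 Mbps.
Video: 13.238 − 0.096 = 13.142 Mbps.

13.1 Mbps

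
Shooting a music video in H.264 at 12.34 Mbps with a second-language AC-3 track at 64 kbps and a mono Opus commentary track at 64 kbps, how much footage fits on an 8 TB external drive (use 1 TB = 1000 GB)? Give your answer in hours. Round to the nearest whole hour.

Audio total: 64 + 64 = 128 kbps = 0.128 Mbps.
Total bitrate: 12.34 + 0.128 = 12.468 Mbps.
Capacity: 8 TB = 64,000,000 Mb.
Recording time: 64,000,000 / 12.468 = 5,133,141 s ≈ 1,426 hours.

1426 hours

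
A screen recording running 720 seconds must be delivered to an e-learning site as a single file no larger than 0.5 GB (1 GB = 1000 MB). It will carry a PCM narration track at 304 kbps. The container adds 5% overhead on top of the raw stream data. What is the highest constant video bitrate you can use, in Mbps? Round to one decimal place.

5.0 Mbps

Budget: 0.5 GB = 4000.0 Mb.
Stream payload after overhead: 4000.0 / 1.05 = 3809.5 Mb.
Total bitrate budget: 3809.5 Mb / 720 s = 5.291 Mbps.
Audio: 304 kbps = 0.304 Mbps.
Video: 5.291 − 0.304 = 4.987 Mbps.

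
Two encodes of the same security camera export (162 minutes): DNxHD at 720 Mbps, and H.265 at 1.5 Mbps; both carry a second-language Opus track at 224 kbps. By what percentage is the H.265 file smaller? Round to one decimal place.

162 min = 9720 s
Audio: 224 kbps = 0.224 Mbps.
DNxHD: 720.224 Mbps × 9720 s = 7000577.3 Mb = 875.072 GB.
H.265: 1.724 Mbps × 9720 s = 16757.3 Mb = 2.095 GB.
Reduction: (1 − 2.095/875.072) × 100 = 99.76%.

99.8%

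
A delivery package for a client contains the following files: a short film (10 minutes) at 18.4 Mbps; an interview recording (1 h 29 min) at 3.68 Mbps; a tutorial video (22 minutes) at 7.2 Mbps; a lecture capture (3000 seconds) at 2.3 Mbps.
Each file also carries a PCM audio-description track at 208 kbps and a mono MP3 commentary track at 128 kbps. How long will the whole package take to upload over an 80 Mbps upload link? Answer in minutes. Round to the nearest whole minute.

11 minutes

Audio total: 208 + 128 = 336 kbps = 0.336 Mbps.
short film: 18.736 Mbps × 600 s = 11241.6 Mb
interview recording: 4.016 Mbps × 5340 s = 21445.4 Mb
tutorial video: 7.536 Mbps × 1320 s = 9947.5 Mb
lecture capture: 2.636 Mbps × 3000 s = 7908.0 Mb
Total: 50542.6 Mb = 6317.8 MB.
At 80 Mbps: 50542.6 / 80 = 632 s ≈ 10.5 minutes.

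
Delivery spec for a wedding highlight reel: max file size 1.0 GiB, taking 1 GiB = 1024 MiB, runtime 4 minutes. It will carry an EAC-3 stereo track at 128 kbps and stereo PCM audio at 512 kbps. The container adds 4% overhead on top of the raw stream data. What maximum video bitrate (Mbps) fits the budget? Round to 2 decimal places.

Budget: 1.0 GiB = 8589.9 Mb.
Stream payload after overhead: 8589.9 / 1.04 = 8259.6 Mb.
4 min = 240 s
Total bitrate budget: 8259.6 Mb / 240 s = 34.415 Mbps.
Audio total: 128 + 512 = 640 kbps = 0.640 Mbps.
Video: 34.415 − 0.640 = 33.775 Mbps.

33.77 Mbps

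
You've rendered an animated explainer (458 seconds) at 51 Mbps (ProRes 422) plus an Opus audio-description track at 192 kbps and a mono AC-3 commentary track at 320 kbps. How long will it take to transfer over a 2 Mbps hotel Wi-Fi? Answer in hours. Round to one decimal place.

3.3 hours

Audio total: 192 + 320 = 512 kbps = 0.512 Mbps.
Total bitrate: 51.512 Mbps.
File: 51.512 Mbps × 458 s = 23592.5 Mb.
At 2 Mbps: 23592.5 / 2 = 11796.2 s ≈ 3.28 hours.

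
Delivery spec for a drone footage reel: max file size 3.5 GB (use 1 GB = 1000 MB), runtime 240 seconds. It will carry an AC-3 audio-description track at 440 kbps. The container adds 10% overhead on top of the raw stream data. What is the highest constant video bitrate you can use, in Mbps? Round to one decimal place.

105.6 Mbps

Budget: 3.5 GB = 28000.0 Mb.
Stream payload after overhead: 28000.0 / 1.10 = 25454.5 Mb.
Total bitrate budget: 25454.5 Mb / 240 s = 106.061 Mbps.
Audio: 440 kbps = 0.440 Mbps.
Video: 106.061 − 0.440 = 105.621 Mbps.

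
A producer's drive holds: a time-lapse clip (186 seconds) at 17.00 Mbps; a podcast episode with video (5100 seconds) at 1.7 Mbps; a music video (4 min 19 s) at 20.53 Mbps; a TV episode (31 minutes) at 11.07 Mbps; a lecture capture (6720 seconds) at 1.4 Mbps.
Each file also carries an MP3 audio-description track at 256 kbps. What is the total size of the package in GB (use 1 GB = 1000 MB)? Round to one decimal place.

6.3 GB

Audio: 256 kbps = 0.256 Mbps.
time-lapse clip: 17.256 Mbps × 186 s = 3209.6 Mb
podcast episode with video: 1.956 Mbps × 5100 s = 9975.6 Mb
music video: 20.786 Mbps × 259 s = 5383.6 Mb
TV episode: 11.326 Mbps × 1860 s = 21066.4 Mb
lecture capture: 1.656 Mbps × 6720 s = 11128.3 Mb
Total: 50763.5 Mb = 6345.4 MB.
= 6.345 GB.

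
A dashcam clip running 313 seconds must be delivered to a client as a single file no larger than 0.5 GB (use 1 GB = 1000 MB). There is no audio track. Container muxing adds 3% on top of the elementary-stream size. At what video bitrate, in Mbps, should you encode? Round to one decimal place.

Budget: 0.5 GB = 4000.0 Mb.
Stream payload after overhead: 4000.0 / 1.03 = 3883.5 Mb.
Total bitrate budget: 3883.5 Mb / 313 s = 12.407 Mbps.

12.4 Mbps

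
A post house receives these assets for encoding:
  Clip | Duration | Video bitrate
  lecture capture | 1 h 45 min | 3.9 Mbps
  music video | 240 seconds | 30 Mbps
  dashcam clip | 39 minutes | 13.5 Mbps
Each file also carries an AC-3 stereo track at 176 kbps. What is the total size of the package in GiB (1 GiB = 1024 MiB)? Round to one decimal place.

7.6 GiB

Audio: 176 kbps = 0.176 Mbps.
lecture capture: 4.076 Mbps × 6300 s = 25678.8 Mb
music video: 30.176 Mbps × 240 s = 7242.2 Mb
dashcam clip: 13.676 Mbps × 2340 s = 32001.8 Mb
Total: 64922.9 Mb = 8115.4 MB.
= 7.558 GiB.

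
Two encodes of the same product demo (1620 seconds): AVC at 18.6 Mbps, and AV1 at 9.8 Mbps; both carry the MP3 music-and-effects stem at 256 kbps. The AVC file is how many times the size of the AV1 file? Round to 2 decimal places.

Audio: 256 kbps = 0.256 Mbps.
AVC: 18.856 Mbps × 1620 s = 30546.7 Mb = 3.818 GB.
AV1: 10.056 Mbps × 1620 s = 16290.7 Mb = 2.036 GB.
Ratio: 3.818 / 2.036 = 1.875.

1.88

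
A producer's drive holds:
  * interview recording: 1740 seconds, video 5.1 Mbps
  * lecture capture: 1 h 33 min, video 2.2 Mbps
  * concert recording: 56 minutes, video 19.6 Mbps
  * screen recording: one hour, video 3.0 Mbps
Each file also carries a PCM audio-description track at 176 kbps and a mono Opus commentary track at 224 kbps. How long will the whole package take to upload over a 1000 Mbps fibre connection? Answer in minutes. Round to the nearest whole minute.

Audio total: 176 + 224 = 400 kbps = 0.400 Mbps.
interview recording: 5.500 Mbps × 1740 s = 9570.0 Mb
lecture capture: 2.600 Mbps × 5580 s = 14508.0 Mb
concert recording: 20.000 Mbps × 3360 s = 67200.0 Mb
screen recording: 3.400 Mbps × 3600 s = 12240.0 Mb
Total: 103518.0 Mb = 12939.8 MB.
At 1000 Mbps: 103518.0 / 1000 = 104 s ≈ 1.73 minutes.

2 minutes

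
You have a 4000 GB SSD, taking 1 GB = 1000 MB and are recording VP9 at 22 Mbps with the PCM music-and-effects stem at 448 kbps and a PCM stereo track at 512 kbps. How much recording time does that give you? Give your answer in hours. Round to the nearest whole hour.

387 hours

Audio total: 448 + 512 = 960 kbps = 0.960 Mbps.
Total bitrate: 22 + 0.960 = 22.960 Mbps.
Capacity: 4000 GB = 32,000,000 Mb.
Recording time: 32,000,000 / 22.960 = 1,393,728 s ≈ 387 hours.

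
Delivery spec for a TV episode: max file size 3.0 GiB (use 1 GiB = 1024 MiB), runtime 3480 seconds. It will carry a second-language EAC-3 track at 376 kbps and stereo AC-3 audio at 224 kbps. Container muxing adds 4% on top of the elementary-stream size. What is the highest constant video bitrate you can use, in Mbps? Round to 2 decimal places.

6.52 Mbps

Budget: 3.0 GiB = 25769.8 Mb.
Stream payload after overhead: 25769.8 / 1.04 = 24778.7 Mb.
Total bitrate budget: 24778.7 Mb / 3480 s = 7.120 Mbps.
Audio total: 376 + 224 = 600 kbps = 0.600 Mbps.
Video: 7.120 − 0.600 = 6.520 Mbps.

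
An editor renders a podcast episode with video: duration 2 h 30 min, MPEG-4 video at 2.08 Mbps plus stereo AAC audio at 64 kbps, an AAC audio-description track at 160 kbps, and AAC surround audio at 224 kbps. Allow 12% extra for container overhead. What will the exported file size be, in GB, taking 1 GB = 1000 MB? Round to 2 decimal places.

2 h 30 min = 150 min = 9000 s
Audio total: 64 + 160 + 224 = 448 kbps = 0.448 Mbps.
Total bitrate: 2.08 + 0.448 = 2.528 Mbps.
Stream data: 2.528 Mbps × 9000 s = 22752.0 Mb.
With 12% container overhead: ×1.12.
25,482 Mb ÷ 8 = 3,185 MB → 3.185 GB.

3.19 GB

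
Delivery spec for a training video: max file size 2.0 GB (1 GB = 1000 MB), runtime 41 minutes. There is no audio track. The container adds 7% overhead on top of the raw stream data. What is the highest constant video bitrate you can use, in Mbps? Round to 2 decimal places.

Budget: 2.0 GB = 16000.0 Mb.
Stream payload after overhead: 16000.0 / 1.07 = 14953.3 Mb.
41 min = 2460 s
Total bitrate budget: 14953.3 Mb / 2460 s = 6.079 Mbps.

6.08 Mbps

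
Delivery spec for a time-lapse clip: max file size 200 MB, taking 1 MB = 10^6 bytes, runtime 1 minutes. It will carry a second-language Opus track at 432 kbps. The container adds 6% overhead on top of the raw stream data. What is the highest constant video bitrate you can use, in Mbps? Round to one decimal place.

24.7 Mbps

Budget: 200 MB = 1600.0 Mb.
Stream payload after overhead: 1600.0 / 1.06 = 1509.4 Mb.
Total bitrate budget: 1509.4 Mb / 60 s = 25.157 Mbps.
Audio: 432 kbps = 0.432 Mbps.
Video: 25.157 − 0.432 = 24.725 Mbps.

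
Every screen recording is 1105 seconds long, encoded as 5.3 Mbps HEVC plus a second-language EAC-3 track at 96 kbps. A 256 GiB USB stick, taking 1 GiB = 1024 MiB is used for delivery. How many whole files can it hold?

Audio: 96 kbps = 0.096 Mbps.
Total bitrate: 5.396 Mbps.
Per item: 5.396 Mbps × 1105 s = 5,963 Mb = 745.3 MB.
Capacity: 256 GiB = 2,199,023 Mb; 368.80 items → 368 complete.

368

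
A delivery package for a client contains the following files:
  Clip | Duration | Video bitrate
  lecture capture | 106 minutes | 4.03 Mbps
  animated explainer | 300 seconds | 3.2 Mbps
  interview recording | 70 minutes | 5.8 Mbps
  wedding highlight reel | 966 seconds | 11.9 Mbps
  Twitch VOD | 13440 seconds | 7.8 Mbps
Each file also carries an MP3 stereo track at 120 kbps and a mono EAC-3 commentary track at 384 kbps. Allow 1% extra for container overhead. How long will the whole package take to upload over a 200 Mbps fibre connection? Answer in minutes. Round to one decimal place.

15.2 minutes

Audio total: 120 + 384 = 504 kbps = 0.504 Mbps.
lecture capture: 4.534 Mbps × 6360 s × 1.01 = 29124.6 Mb
animated explainer: 3.704 Mbps × 300 s × 1.01 = 1122.3 Mb
interview recording: 6.304 Mbps × 4200 s × 1.01 = 26741.6 Mb
wedding highlight reel: 12.404 Mbps × 966 s × 1.01 = 12102.1 Mb
Twitch VOD: 8.304 Mbps × 13440 s × 1.01 = 112721.8 Mb
Total: 181812.4 Mb = 22726.5 MB.
At 200 Mbps: 181812.4 / 200 = 909 s ≈ 15.2 minutes.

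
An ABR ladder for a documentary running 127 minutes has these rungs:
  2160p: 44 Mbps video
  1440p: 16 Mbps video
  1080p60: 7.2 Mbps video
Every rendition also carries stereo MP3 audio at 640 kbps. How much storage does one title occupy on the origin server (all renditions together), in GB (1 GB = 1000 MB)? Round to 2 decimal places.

65.84 GB

127 min = 7620 s
Audio: 640 kbps = 0.640 Mbps.
Sum of rendition bitrates: (44+0.640) + (16+0.640) + (7.2+0.640) = 69.120 Mbps.
× 7620 s = 526,694 Mb = 65,837 MB = 65.84 GB.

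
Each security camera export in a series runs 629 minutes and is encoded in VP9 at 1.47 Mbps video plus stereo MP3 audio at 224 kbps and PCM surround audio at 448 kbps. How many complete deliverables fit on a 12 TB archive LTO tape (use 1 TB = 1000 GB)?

629 min = 37740 s
Audio total: 224 + 448 = 672 kbps = 0.672 Mbps.
Total bitrate: 2.142 Mbps.
Per item: 2.142 Mbps × 37740 s = 80,839 Mb = 10,105 MB.
Capacity: 12 TB = 96,000,000 Mb; 1187.54 items → 1187 complete.

1187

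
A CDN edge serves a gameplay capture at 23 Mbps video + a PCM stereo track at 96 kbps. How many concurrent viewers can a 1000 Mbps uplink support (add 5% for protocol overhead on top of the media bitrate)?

Audio: 96 kbps = 0.096 Mbps.
Per-viewer media rate: 23.096 Mbps.
On the wire with 5% overhead: 24.251 Mbps.
1000 Mbps = 1,000 Mbps; 1,000 / 24.251 = 41.24 → 41 viewers.

41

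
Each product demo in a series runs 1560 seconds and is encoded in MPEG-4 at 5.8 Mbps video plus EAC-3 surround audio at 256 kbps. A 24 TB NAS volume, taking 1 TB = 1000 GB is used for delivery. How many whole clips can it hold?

20323

Audio: 256 kbps = 0.256 Mbps.
Total bitrate: 6.056 Mbps.
Per item: 6.056 Mbps × 1560 s = 9,447 Mb = 1,181 MB.
Capacity: 24 TB = 192,000,000 Mb; 20323.14 items → 20323 complete.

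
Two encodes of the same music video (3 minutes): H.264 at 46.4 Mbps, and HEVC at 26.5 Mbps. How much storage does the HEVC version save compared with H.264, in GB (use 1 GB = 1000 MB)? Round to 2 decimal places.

3 min = 180 s
H.264: 46.400 Mbps × 180 s = 8352.0 Mb = 1.044 GB.
HEVC: 26.500 Mbps × 180 s = 4770.0 Mb = 0.596 GB.
Saving: 1.044 − 0.596 = 0.448 GB.

0.45 GB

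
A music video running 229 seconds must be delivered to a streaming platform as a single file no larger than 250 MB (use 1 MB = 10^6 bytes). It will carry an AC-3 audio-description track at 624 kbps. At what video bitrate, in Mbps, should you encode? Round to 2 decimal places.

Budget: 250 MB = 2000.0 Mb.
Total bitrate budget: 2000.0 Mb / 229 s = 8.734 Mbps.
Audio: 624 kbps = 0.624 Mbps.
Video: 8.734 − 0.624 = 8.110 Mbps.

8.11 Mbps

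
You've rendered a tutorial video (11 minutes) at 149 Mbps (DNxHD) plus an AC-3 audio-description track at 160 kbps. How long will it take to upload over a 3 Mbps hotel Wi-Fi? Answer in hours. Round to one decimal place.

11 min = 660 s
Audio: 160 kbps = 0.160 Mbps.
Total bitrate: 149.160 Mbps.
File: 149.160 Mbps × 660 s = 98445.6 Mb.
At 3 Mbps: 98445.6 / 3 = 32815.2 s ≈ 9.12 hours.

9.1 hours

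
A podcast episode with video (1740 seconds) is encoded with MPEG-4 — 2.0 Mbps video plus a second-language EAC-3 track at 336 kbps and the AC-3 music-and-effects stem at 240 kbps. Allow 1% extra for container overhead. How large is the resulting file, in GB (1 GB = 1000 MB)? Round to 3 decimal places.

Audio total: 336 + 240 = 576 kbps = 0.576 Mbps.
Total bitrate: 2.0 + 0.576 = 2.576 Mbps.
Stream data: 2.576 Mbps × 1740 s = 4482.2 Mb.
With 1% container overhead: ×1.01.
4,527 Mb ÷ 8 = 565.9 MB → 0.5659 GB.

0.566 GB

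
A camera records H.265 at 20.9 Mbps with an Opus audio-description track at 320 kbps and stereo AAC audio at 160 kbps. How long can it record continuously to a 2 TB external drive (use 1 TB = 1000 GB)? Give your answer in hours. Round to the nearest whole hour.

Audio total: 320 + 160 = 480 kbps = 0.480 Mbps.
Total bitrate: 20.9 + 0.480 = 21.380 Mbps.
Capacity: 2 TB = 16,000,000 Mb.
Recording time: 16,000,000 / 21.380 = 748,363 s ≈ 208 hours.

208 hours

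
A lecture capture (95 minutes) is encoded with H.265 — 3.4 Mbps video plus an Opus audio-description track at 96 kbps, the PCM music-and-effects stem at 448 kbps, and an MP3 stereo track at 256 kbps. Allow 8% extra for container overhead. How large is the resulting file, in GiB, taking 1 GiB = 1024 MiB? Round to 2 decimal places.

95 min = 5700 s
Audio total: 96 + 448 + 256 = 800 kbps = 0.800 Mbps.
Total bitrate: 3.4 + 0.800 = 4.200 Mbps.
Stream data: 4.200 Mbps × 5700 s = 23940.0 Mb.
With 8% container overhead: ×1.08.
25,855 Mb = 3,231,900,000 bytes ÷ 1,073,741,824 = 3.010 GiB.

3.01 GiB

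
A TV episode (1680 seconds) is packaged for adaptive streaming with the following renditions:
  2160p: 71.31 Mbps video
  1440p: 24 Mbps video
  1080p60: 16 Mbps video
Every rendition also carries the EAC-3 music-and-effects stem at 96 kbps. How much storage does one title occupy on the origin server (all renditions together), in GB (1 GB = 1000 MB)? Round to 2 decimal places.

Audio: 96 kbps = 0.096 Mbps.
Sum of rendition bitrates: (71.31+0.096) + (24+0.096) + (16+0.096) = 111.598 Mbps.
× 1680 s = 187,485 Mb = 23,436 MB = 23.44 GB.

23.44 GB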